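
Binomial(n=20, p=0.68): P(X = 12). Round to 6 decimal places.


P = C(n,k) * p^k * (1-p)^(n-k)
C(20,12) = 125970
p^k = 0.68^12 ≈ 0.009774779
(1-p)^(n-k) = 0.32^8 ≈ 0.0001099512
P = 125970 * 0.009774779 * 0.0001099512 ≈ 0.135386

0.135386


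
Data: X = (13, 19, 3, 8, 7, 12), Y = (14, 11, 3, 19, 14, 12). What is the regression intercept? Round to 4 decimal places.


a = ybar - b*xbar, where b = sum((xi-xbar)(yi-ybar)) / sum((xi-xbar)^2)
n = 6, xbar = 62/6 = 31/3 ≈ 10.333333, ybar = 73/6 ≈ 12.166667
Sxy = sum((xi-xbar)(yi-ybar)) = 119/3 ≈ 39.666667
Sxx = sum((xi-xbar)^2) = 466/3 ≈ 155.333333
b = Sxy / Sxx = 119/466 ≈ 0.255365
a = 12.166667 - 0.255365 * 10.333333 = 2220/233 ≈ 9.527897

9.5279


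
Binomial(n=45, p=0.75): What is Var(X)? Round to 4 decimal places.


Var = n*p*(1-p) = 45 * 0.75 * 0.25 = 8.4375

8.4375


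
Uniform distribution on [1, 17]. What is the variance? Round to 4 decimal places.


Var = (b-a)^2 / 12
(b-a)^2 = (17 - 1)^2 = 256
Var = 256/12 ≈ 21.333333

21.3333


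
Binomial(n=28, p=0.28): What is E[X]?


E[X] = n*p = 28 * 0.28 = 7.84

7.84


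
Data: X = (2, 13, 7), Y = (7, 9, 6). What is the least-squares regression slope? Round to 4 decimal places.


b = sum((xi-xbar)(yi-ybar)) / sum((xi-xbar)^2)
n = 3, xbar = 22/3 ≈ 7.333333, ybar = 22/3 ≈ 7.333333
Sxy = sum((xi-xbar)(yi-ybar)) = 35/3 ≈ 11.666667
Sxx = sum((xi-xbar)^2) = 182/3 ≈ 60.666667
b = Sxy / Sxx = 5/26 ≈ 0.192308

0.1923


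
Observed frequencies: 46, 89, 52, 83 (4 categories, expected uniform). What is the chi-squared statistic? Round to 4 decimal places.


chi2 = sum((O-E)^2/E), E = total/4
total = 270, E = 270/4 = 67.5
(46 - 67.5)^2 / 67.5 = 462.25 / 67.5 = 1849/270 ≈ 6.848148
(89 - 67.5)^2 / 67.5 = 462.25 / 67.5 = 1849/270 ≈ 6.848148
(52 - 67.5)^2 / 67.5 = 240.25 / 67.5 = 961/270 ≈ 3.559259
(83 - 67.5)^2 / 67.5 = 240.25 / 67.5 = 961/270 ≈ 3.559259
chi2 = 562/27 ≈ 20.814815

20.8148


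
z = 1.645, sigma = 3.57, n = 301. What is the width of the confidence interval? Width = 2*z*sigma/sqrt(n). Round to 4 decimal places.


width = 2*z*sigma/sqrt(n)
2*z*sigma = 2 * 1.645 * 3.57 = 11.7453
sqrt(301) ≈ 17.349352
width = 11.7453 / 17.349352 ≈ 0.676988

0.6770


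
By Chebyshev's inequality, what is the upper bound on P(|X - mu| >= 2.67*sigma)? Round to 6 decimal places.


P <= 1/k^2
k^2 = 2.67^2 = 7.1289
1/k^2 = 1 / 7.1289 ≈ 0.14027410

0.140274


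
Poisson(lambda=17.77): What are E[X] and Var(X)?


E[X] = Var(X) = lambda = 17.77

17.77, 17.77


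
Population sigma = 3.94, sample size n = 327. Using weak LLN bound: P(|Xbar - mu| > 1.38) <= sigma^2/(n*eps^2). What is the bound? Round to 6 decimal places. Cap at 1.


bound = min(1, sigma^2/(n*eps^2))
sigma^2 = 3.94^2 = 15.5236
n*eps^2 = 327 * 1.38^2 = 327 * 1.9044 = 622.7388
sigma^2/(n*eps^2) = 15.5236 / 622.7388 ≈ 0.02492795

0.024928


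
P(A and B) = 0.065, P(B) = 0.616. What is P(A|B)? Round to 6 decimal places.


P(A|B) = P(A and B) / P(B) = 0.065 / 0.616 = 65/616 ≈ 0.10551948

0.105519


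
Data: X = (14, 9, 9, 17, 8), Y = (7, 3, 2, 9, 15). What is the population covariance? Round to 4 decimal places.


Cov = (1/n)*sum((xi-xbar)(yi-ybar))
n = 5, xbar = 57/5 = 11.4, ybar = 36/5 = 7.2
sum((xi-xbar)(yi-ybar)) = 5.6
Cov = 5.6 / 5 = 1.12

1.1200


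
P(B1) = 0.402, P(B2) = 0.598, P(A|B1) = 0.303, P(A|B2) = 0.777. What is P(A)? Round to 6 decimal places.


P(A) = P(A|B1)*P(B1) + P(A|B2)*P(B2)
P(A|B1)*P(B1) = 0.303 * 0.402 = 0.121806
P(A|B2)*P(B2) = 0.777 * 0.598 = 0.464646
P(A) = 0.121806 + 0.464646 = 0.586452

0.586452


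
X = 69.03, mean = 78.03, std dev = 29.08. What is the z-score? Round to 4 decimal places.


z = (X - mu) / sigma
X - mu = 69.03 - 78.03 = -9
z = -9 / 29.08 = -225/727 ≈ -0.309491

-0.3095


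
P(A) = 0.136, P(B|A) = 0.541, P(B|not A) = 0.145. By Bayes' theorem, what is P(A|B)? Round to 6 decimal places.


P(A|B) = P(B|A)*P(A) / P(B), P(B) = P(B|A)*P(A) + P(B|not A)*P(not A)
P(B|A)*P(A) = 0.541 * 0.136 = 0.073576
P(B|not A)*P(not A) = 0.145 * 0.864 = 0.12528
P(B) = 0.073576 + 0.12528 = 0.198856
P(A|B) = 0.073576 / 0.198856 ≈ 0.36999638

0.369996


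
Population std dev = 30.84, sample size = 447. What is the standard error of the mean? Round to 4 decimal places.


SE = sigma / sqrt(n)
sqrt(447) ≈ 21.142375
SE = 30.84 / 21.142375 ≈ 1.458682

1.4587


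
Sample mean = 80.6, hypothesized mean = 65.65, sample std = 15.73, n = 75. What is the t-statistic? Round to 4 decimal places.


t = (xbar - mu0) / (s/sqrt(n))
xbar - mu0 = 80.6 - 65.65 = 14.95
sqrt(75) ≈ 8.66025404
s/sqrt(n) = 15.73 / 8.66025404 ≈ 1.81634395
t = 14.95 / 1.81634395 ≈ 8.230820

8.2308


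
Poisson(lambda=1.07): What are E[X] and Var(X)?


E[X] = Var(X) = lambda = 1.07

1.07, 1.07


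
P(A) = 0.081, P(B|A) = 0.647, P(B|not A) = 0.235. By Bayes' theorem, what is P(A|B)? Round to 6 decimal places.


P(A|B) = P(B|A)*P(A) / P(B), P(B) = P(B|A)*P(A) + P(B|not A)*P(not A)
P(B|A)*P(A) = 0.647 * 0.081 = 0.052407
P(B|not A)*P(not A) = 0.235 * 0.919 = 0.215965
P(B) = 0.052407 + 0.215965 = 0.268372
P(A|B) = 0.052407 / 0.268372 ≈ 0.19527745

0.195277


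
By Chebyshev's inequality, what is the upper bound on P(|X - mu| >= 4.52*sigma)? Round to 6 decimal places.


P <= 1/k^2
k^2 = 4.52^2 = 20.4304
1/k^2 = 1 / 20.4304 ≈ 0.04894667

0.048947


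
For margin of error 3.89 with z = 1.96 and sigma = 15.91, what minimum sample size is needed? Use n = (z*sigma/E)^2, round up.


z*sigma/E = 1.96 * 15.91 / 3.89 = 77959/9725 ≈ 8.016350
(z*sigma/E)^2 ≈ 64.261861
round up: n = 65

65


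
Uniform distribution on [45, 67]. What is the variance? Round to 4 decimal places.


Var = (b-a)^2 / 12
(b-a)^2 = (67 - 45)^2 = 484
Var = 484/12 ≈ 40.333333

40.3333


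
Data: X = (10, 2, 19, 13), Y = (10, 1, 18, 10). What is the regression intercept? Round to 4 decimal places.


a = ybar - b*xbar, where b = sum((xi-xbar)(yi-ybar)) / sum((xi-xbar)^2)
n = 4, xbar = 44/4 = 11, ybar = 39/4 = 9.75
Sxy = sum((xi-xbar)(yi-ybar)) = 145
Sxx = sum((xi-xbar)^2) = 150
b = Sxy / Sxx = 29/30 ≈ 0.966667
a = 9.75 - 0.966667 * 11 = -53/60 ≈ -0.883333

-0.8833


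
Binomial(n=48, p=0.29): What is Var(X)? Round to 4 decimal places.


Var = n*p*(1-p) = 48 * 0.29 * 0.71 = 9.8832

9.8832


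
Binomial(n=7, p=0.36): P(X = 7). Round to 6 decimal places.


P = C(n,k) * p^k * (1-p)^(n-k)
C(7,7) = 1
p^k = 0.36^7 ≈ 0.0007836416
(1-p)^(n-k) = 0.64^0 = 1
P = 1 * 0.0007836416 * 1 ≈ 0.000784

0.000784


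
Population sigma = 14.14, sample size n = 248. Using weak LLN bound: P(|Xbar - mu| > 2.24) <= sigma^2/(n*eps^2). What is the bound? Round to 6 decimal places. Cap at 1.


bound = min(1, sigma^2/(n*eps^2))
sigma^2 = 14.14^2 = 199.9396
n*eps^2 = 248 * 2.24^2 = 248 * 5.0176 = 1244.3648
sigma^2/(n*eps^2) = 199.9396 / 1244.3648 ≈ 0.16067603

0.160676


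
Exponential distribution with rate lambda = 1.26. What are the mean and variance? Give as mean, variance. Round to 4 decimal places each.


mean = 1/lam, var = 1/lam^2
mean = 1 / 1.26 = 50/63 ≈ 0.793651
lam^2 = 1.26^2 = 1.5876
var = 1 / 1.5876 = 2500/3969 ≈ 0.629882

0.7937, 0.6299


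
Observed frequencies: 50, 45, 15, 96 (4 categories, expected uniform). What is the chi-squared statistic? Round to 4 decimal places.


chi2 = sum((O-E)^2/E), E = total/4
total = 206, E = 206/4 = 51.5
(50 - 51.5)^2 / 51.5 = 2.25 / 51.5 = 9/206 ≈ 0.043689
(45 - 51.5)^2 / 51.5 = 42.25 / 51.5 = 169/206 ≈ 0.820388
(15 - 51.5)^2 / 51.5 = 1332.25 / 51.5 = 5329/206 ≈ 25.868932
(96 - 51.5)^2 / 51.5 = 1980.25 / 51.5 = 7921/206 ≈ 38.451456
chi2 = 6714/103 ≈ 65.184466

65.1845


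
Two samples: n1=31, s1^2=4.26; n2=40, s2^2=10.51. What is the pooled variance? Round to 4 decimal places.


sp^2 = ((n1-1)*s1^2 + (n2-1)*s2^2)/(n1+n2-2)
(n1-1)*s1^2 = 30 * 4.26 = 127.8
(n2-1)*s2^2 = 39 * 10.51 = 409.89
numerator = 127.8 + 409.89 = 537.69
n1+n2-2 = 69
sp^2 = 537.69 / 69 = 17923/2300 ≈ 7.792609

7.7926


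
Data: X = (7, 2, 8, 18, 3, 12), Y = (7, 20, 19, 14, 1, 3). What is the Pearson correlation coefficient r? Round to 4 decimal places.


r = sum((xi-xbar)(yi-ybar)) / sqrt(sum((xi-xbar)^2) * sum((yi-ybar)^2))
n = 6, xbar = 50/6 = 25/3 ≈ 8.333333, ybar = 64/6 = 32/3 ≈ 10.666667
Sxy = sum((xi-xbar)(yi-ybar)) = -4/3 ≈ -1.333333
Sxx = sum((xi-xbar)^2) = 532/3 ≈ 177.333333
Syy = sum((yi-ybar)^2) = 1000/3 ≈ 333.333333
sqrt(Sxx*Syy) ≈ 243.127767
r = Sxy / sqrt(Sxx*Syy) = -1.333333 / 243.127767 ≈ -0.005484

-0.0055


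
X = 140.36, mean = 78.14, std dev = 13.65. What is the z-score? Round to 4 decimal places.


z = (X - mu) / sigma
X - mu = 140.36 - 78.14 = 62.22
z = 62.22 / 13.65 = 2074/455 ≈ 4.558242

4.5582


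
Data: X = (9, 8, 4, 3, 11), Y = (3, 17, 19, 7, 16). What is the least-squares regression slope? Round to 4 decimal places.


b = sum((xi-xbar)(yi-ybar)) / sum((xi-xbar)^2)
n = 5, xbar = 35/5 = 7, ybar = 62/5 = 12.4
Sxy = sum((xi-xbar)(yi-ybar)) = 2
Sxx = sum((xi-xbar)^2) = 46
b = Sxy / Sxx = 1/23 ≈ 0.043478

0.0435


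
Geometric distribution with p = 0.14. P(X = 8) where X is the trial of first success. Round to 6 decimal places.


P = (1-p)^(k-1) * p
(1-p)^(k-1) = 0.86^7 ≈ 0.3479278
P = 0.3479278 * 0.14 ≈ 0.04870990

0.048710


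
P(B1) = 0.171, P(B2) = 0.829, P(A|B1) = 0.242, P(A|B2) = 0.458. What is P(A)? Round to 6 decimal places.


P(A) = P(A|B1)*P(B1) + P(A|B2)*P(B2)
P(A|B1)*P(B1) = 0.242 * 0.171 = 0.041382
P(A|B2)*P(B2) = 0.458 * 0.829 = 0.379682
P(A) = 0.041382 + 0.379682 = 0.421064

0.421064


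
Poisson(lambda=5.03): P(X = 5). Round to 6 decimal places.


P = e^(-lam) * lam^k / k!
e^(-5.03) ≈ 0.006538811
lam^k = 5.03^5 ≈ 3219.881770
k! = 5! = 120
P = 0.006538811 * 3219.881770 / 120 ≈ 0.175452

0.175452


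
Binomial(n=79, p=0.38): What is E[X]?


E[X] = n*p = 79 * 0.38 = 30.02

30.02


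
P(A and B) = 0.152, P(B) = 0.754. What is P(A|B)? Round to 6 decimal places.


P(A|B) = P(A and B) / P(B) = 0.152 / 0.754 = 76/377 ≈ 0.20159151

0.201592


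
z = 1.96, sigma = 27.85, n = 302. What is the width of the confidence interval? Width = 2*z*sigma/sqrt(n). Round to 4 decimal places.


width = 2*z*sigma/sqrt(n)
2*z*sigma = 2 * 1.96 * 27.85 = 109.172
sqrt(302) ≈ 17.378147
width = 109.172 / 17.378147 ≈ 6.282143

6.2821


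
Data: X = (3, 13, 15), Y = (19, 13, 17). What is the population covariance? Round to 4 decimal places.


Cov = (1/n)*sum((xi-xbar)(yi-ybar))
n = 3, xbar = 31/3 ≈ 10.333333, ybar = 49/3 ≈ 16.333333
sum((xi-xbar)(yi-ybar)) = -76/3 ≈ -25.333333
Cov = -25.333333 / 3 = -76/9 ≈ -8.444444

-8.4444


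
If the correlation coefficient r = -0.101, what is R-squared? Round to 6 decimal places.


R^2 = r^2 = (-0.101)^2 = 0.010201

0.010201


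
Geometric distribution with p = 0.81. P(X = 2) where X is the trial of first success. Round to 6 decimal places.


P = (1-p)^(k-1) * p
(1-p)^(k-1) = 0.19^1 = 0.19
P = 0.19 * 0.81 = 0.1539

0.153900


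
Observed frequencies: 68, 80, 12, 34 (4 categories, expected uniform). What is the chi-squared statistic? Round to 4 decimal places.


chi2 = sum((O-E)^2/E), E = total/4
total = 194, E = 194/4 = 48.5
(68 - 48.5)^2 / 48.5 = 380.25 / 48.5 = 1521/194 ≈ 7.840206
(80 - 48.5)^2 / 48.5 = 992.25 / 48.5 = 3969/194 ≈ 20.458763
(12 - 48.5)^2 / 48.5 = 1332.25 / 48.5 = 5329/194 ≈ 27.469072
(34 - 48.5)^2 / 48.5 = 210.25 / 48.5 = 841/194 ≈ 4.335052
chi2 = 5830/97 ≈ 60.103093

60.1031


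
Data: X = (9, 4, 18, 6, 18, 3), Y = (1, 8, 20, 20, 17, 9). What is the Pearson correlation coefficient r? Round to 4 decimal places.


r = sum((xi-xbar)(yi-ybar)) / sqrt(sum((xi-xbar)^2) * sum((yi-ybar)^2))
n = 6, xbar = 58/6 = 29/3 ≈ 9.666667, ybar = 75/6 = 12.5
Sxy = sum((xi-xbar)(yi-ybar)) = 129
Sxx = sum((xi-xbar)^2) = 688/3 ≈ 229.333333
Syy = sum((yi-ybar)^2) = 297.5
sqrt(Sxx*Syy) ≈ 261.202348
r = Sxy / sqrt(Sxx*Syy) = 129 / 261.202348 ≈ 0.493870

0.4939


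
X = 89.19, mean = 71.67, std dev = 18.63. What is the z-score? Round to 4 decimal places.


z = (X - mu) / sigma
X - mu = 89.19 - 71.67 = 17.52
z = 17.52 / 18.63 = 584/621 ≈ 0.940419

0.9404


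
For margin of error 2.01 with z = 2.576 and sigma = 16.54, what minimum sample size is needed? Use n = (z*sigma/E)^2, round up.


z*sigma/E = 2.576 * 16.54 / 2.01 ≈ 21.197532
(z*sigma/E)^2 ≈ 449.335377
round up: n = 450

450


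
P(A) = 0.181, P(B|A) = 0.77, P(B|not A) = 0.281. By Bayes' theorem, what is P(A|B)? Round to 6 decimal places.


P(A|B) = P(B|A)*P(A) / P(B), P(B) = P(B|A)*P(A) + P(B|not A)*P(not A)
P(B|A)*P(A) = 0.77 * 0.181 = 0.13937
P(B|not A)*P(not A) = 0.281 * 0.819 = 0.230139
P(B) = 0.13937 + 0.230139 = 0.369509
P(A|B) = 0.13937 / 0.369509 ≈ 0.37717620

0.377176


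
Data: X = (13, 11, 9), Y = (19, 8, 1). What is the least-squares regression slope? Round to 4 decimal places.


b = sum((xi-xbar)(yi-ybar)) / sum((xi-xbar)^2)
n = 3, xbar = 33/3 = 11, ybar = 28/3 ≈ 9.333333
Sxy = sum((xi-xbar)(yi-ybar)) = 36
Sxx = sum((xi-xbar)^2) = 8
b = Sxy / Sxx = 4.5

4.5000


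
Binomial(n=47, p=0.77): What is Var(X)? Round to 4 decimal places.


Var = n*p*(1-p) = 47 * 0.77 * 0.23 = 8.3237

8.3237


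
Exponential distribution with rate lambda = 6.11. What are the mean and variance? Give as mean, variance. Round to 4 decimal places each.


mean = 1/lam, var = 1/lam^2
mean = 1 / 6.11 = 100/611 ≈ 0.163666
lam^2 = 6.11^2 = 37.3321
var = 1 / 37.3321 ≈ 0.026787

0.1637, 0.0268


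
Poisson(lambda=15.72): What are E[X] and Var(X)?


E[X] = Var(X) = lambda = 15.72

15.72, 15.72


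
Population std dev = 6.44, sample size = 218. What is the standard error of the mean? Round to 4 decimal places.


SE = sigma / sqrt(n)
sqrt(218) ≈ 14.764823
SE = 6.44 / 14.764823 ≈ 0.436172

0.4362


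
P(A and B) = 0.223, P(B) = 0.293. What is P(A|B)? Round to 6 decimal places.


P(A|B) = P(A and B) / P(B) = 0.223 / 0.293 = 223/293 ≈ 0.76109215

0.761092


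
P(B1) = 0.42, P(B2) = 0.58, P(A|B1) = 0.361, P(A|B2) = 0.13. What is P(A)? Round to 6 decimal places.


P(A) = P(A|B1)*P(B1) + P(A|B2)*P(B2)
P(A|B1)*P(B1) = 0.361 * 0.42 = 0.15162
P(A|B2)*P(B2) = 0.13 * 0.58 = 0.0754
P(A) = 0.15162 + 0.0754 = 0.22702

0.227020


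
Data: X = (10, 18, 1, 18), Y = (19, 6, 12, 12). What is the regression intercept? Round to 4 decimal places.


a = ybar - b*xbar, where b = sum((xi-xbar)(yi-ybar)) / sum((xi-xbar)^2)
n = 4, xbar = 47/4 = 11.75, ybar = 49/4 = 12.25
Sxy = sum((xi-xbar)(yi-ybar)) = -49.75
Sxx = sum((xi-xbar)^2) = 196.75
b = Sxy / Sxx = -199/787 ≈ -0.252859
a = 12.25 - (-0.252859) * 11.75 = 11979/787 ≈ 15.221093

15.2211


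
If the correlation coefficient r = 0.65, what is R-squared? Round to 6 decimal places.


R^2 = r^2 = (0.65)^2 = 0.4225

0.422500


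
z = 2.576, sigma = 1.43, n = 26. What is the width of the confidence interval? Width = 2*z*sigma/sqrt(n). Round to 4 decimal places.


width = 2*z*sigma/sqrt(n)
2*z*sigma = 2 * 2.576 * 1.43 = 7.36736
sqrt(26) ≈ 5.099020
width = 7.36736 / 5.099020 ≈ 1.444858

1.4449


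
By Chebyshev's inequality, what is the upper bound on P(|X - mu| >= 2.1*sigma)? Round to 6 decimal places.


P <= 1/k^2
k^2 = 2.1^2 = 4.41
1/k^2 = 1 / 4.41 = 100/441 ≈ 0.22675737

0.226757


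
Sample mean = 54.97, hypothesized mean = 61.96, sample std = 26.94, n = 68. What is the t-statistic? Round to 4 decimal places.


t = (xbar - mu0) / (s/sqrt(n))
xbar - mu0 = 54.97 - 61.96 = -6.99
sqrt(68) ≈ 8.24621125
s/sqrt(n) = 26.94 / 8.24621125 ≈ 3.26695487
t = -6.99 / 3.26695487 ≈ -2.139607

-2.1396


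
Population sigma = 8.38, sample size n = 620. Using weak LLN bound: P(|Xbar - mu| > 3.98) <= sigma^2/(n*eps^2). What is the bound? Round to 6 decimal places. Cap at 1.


bound = min(1, sigma^2/(n*eps^2))
sigma^2 = 8.38^2 = 70.2244
n*eps^2 = 620 * 3.98^2 = 620 * 15.8404 = 9821.048
sigma^2/(n*eps^2) = 70.2244 / 9821.048 ≈ 0.00715040

0.007150


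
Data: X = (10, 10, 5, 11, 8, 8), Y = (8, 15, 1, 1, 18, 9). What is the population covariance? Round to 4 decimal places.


Cov = (1/n)*sum((xi-xbar)(yi-ybar))
n = 6, xbar = 52/6 = 26/3 ≈ 8.666667, ybar = 52/6 = 26/3 ≈ 8.666667
sum((xi-xbar)(yi-ybar)) = 34/3 ≈ 11.333333
Cov = 11.333333 / 6 = 17/9 ≈ 1.888889

1.8889


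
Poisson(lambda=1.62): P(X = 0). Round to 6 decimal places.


P = e^(-lam) * lam^k / k!
e^(-1.62) ≈ 0.1978987
lam^k = 1.62^0 = 1
k! = 0! = 1
P = 0.1978987 * 1 / 1 ≈ 0.197899

0.197899


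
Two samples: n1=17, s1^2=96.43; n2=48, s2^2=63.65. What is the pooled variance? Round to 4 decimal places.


sp^2 = ((n1-1)*s1^2 + (n2-1)*s2^2)/(n1+n2-2)
(n1-1)*s1^2 = 16 * 96.43 = 1542.88
(n2-1)*s2^2 = 47 * 63.65 = 2991.55
numerator = 1542.88 + 2991.55 = 4534.43
n1+n2-2 = 63
sp^2 = 4534.43 / 63 = 453443/6300 ≈ 71.975079

71.9751


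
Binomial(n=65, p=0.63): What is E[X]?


E[X] = n*p = 65 * 0.63 = 40.95

40.95


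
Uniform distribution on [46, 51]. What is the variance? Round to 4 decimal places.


Var = (b-a)^2 / 12
(b-a)^2 = (51 - 46)^2 = 25
Var = 25/12 ≈ 2.083333

2.0833


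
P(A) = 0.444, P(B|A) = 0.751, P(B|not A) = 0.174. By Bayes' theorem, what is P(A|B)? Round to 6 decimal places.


P(A|B) = P(B|A)*P(A) / P(B), P(B) = P(B|A)*P(A) + P(B|not A)*P(not A)
P(B|A)*P(A) = 0.751 * 0.444 = 0.333444
P(B|not A)*P(not A) = 0.174 * 0.556 = 0.096744
P(B) = 0.333444 + 0.096744 = 0.430188
P(A|B) = 0.333444 / 0.430188 ≈ 0.77511228

0.775112


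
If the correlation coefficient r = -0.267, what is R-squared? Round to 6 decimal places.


R^2 = r^2 = (-0.267)^2 = 0.071289

0.071289


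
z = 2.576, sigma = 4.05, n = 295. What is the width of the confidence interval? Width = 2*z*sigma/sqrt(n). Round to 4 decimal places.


width = 2*z*sigma/sqrt(n)
2*z*sigma = 2 * 2.576 * 4.05 = 20.8656
sqrt(295) ≈ 17.175564
width = 20.8656 / 17.175564 ≈ 1.214842

1.2148


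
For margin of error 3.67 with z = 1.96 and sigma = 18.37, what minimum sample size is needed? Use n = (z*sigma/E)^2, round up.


z*sigma/E = 1.96 * 18.37 / 3.67 = 90013/9175 ≈ 9.810681
(z*sigma/E)^2 ≈ 96.249466
round up: n = 97

97


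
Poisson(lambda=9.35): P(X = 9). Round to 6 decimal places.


P = e^(-lam) * lam^k / k!
e^(-9.35) ≈ 0.00008696542
lam^k = 9.35^9 ≈ 546140643.684950
k! = 9! = 362880
P = 0.00008696542 * 546140643.684950 / 362880 ≈ 0.130884

0.130884


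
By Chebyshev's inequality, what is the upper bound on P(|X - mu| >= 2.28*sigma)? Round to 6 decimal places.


P <= 1/k^2
k^2 = 2.28^2 = 5.1984
1/k^2 = 1 / 5.1984 = 625/3249 ≈ 0.19236688

0.192367


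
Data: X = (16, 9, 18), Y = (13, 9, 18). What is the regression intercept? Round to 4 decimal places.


a = ybar - b*xbar, where b = sum((xi-xbar)(yi-ybar)) / sum((xi-xbar)^2)
n = 3, xbar = 43/3 ≈ 14.333333, ybar = 40/3 ≈ 13.333333
Sxy = sum((xi-xbar)(yi-ybar)) = 119/3 ≈ 39.666667
Sxx = sum((xi-xbar)^2) = 134/3 ≈ 44.666667
b = Sxy / Sxx = 119/134 ≈ 0.888060
a = 13.333333 - 0.888060 * 14.333333 = 81/134 ≈ 0.604478

0.6045


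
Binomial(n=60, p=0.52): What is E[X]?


E[X] = n*p = 60 * 0.52 = 31.2

31.2


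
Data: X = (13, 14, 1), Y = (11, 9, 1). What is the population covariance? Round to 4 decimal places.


Cov = (1/n)*sum((xi-xbar)(yi-ybar))
n = 3, xbar = 28/3 ≈ 9.333333, ybar = 21/3 = 7
sum((xi-xbar)(yi-ybar)) = 74
Cov = 74 / 3 = 74/3 ≈ 24.666667

24.6667


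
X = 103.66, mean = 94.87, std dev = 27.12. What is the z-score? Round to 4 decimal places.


z = (X - mu) / sigma
X - mu = 103.66 - 94.87 = 8.79
z = 8.79 / 27.12 = 293/904 ≈ 0.324115

0.3241


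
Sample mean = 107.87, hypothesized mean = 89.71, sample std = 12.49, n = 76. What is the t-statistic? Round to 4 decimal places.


t = (xbar - mu0) / (s/sqrt(n))
xbar - mu0 = 107.87 - 89.71 = 18.16
sqrt(76) ≈ 8.71779789
s/sqrt(n) = 12.49 / 8.71779789 ≈ 1.43270126
t = 18.16 / 1.43270126 ≈ 12.675357

12.6754


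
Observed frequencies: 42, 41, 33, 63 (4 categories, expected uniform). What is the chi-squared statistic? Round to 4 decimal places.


chi2 = sum((O-E)^2/E), E = total/4
total = 179, E = 179/4 = 44.75
(42 - 44.75)^2 / 44.75 = 7.5625 / 44.75 = 121/716 ≈ 0.168994
(41 - 44.75)^2 / 44.75 = 14.0625 / 44.75 = 225/716 ≈ 0.314246
(33 - 44.75)^2 / 44.75 = 138.0625 / 44.75 = 2209/716 ≈ 3.085196
(63 - 44.75)^2 / 44.75 = 333.0625 / 44.75 = 5329/716 ≈ 7.442737
chi2 = 1971/179 ≈ 11.011173

11.0112


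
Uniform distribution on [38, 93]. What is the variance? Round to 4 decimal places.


Var = (b-a)^2 / 12
(b-a)^2 = (93 - 38)^2 = 3025
Var = 3025/12 ≈ 252.083333

252.0833


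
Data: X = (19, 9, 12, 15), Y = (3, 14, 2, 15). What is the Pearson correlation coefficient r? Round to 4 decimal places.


r = sum((xi-xbar)(yi-ybar)) / sqrt(sum((xi-xbar)^2) * sum((yi-ybar)^2))
n = 4, xbar = 55/4 = 13.75, ybar = 34/4 = 8.5
Sxy = sum((xi-xbar)(yi-ybar)) = -35.5
Sxx = sum((xi-xbar)^2) = 54.75
Syy = sum((yi-ybar)^2) = 145
sqrt(Sxx*Syy) ≈ 89.099663
r = Sxy / sqrt(Sxx*Syy) = -35.5 / 89.099663 ≈ -0.398430

-0.3984


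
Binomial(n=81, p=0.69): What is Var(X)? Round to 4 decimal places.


Var = n*p*(1-p) = 81 * 0.69 * 0.31 = 17.3259

17.3259


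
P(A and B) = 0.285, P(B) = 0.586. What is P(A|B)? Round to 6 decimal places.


P(A|B) = P(A and B) / P(B) = 0.285 / 0.586 = 285/586 ≈ 0.48634812

0.486348


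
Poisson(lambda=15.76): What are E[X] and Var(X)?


E[X] = Var(X) = lambda = 15.76

15.76, 15.76


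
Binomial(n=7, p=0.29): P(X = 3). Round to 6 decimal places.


P = C(n,k) * p^k * (1-p)^(n-k)
C(7,3) = 35
p^k = 0.29^3 = 0.024389
(1-p)^(n-k) = 0.71^4 ≈ 0.2541168
P = 35 * 0.024389 * 0.2541168 ≈ 0.216918

0.216918


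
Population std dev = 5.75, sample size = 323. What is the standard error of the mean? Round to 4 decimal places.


SE = sigma / sqrt(n)
sqrt(323) ≈ 17.972201
SE = 5.75 / 17.972201 ≈ 0.319939

0.3199


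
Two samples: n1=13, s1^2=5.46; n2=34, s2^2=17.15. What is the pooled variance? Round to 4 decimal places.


sp^2 = ((n1-1)*s1^2 + (n2-1)*s2^2)/(n1+n2-2)
(n1-1)*s1^2 = 12 * 5.46 = 65.52
(n2-1)*s2^2 = 33 * 17.15 = 565.95
numerator = 65.52 + 565.95 = 631.47
n1+n2-2 = 45
sp^2 = 631.47 / 45 = 21049/1500 ≈ 14.032667

14.0327


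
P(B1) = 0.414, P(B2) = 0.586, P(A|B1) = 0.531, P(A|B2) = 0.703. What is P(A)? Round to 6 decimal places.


P(A) = P(A|B1)*P(B1) + P(A|B2)*P(B2)
P(A|B1)*P(B1) = 0.531 * 0.414 = 0.219834
P(A|B2)*P(B2) = 0.703 * 0.586 = 0.411958
P(A) = 0.219834 + 0.411958 = 0.631792

0.631792


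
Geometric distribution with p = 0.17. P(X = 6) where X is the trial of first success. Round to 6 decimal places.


P = (1-p)^(k-1) * p
(1-p)^(k-1) = 0.83^5 ≈ 0.3939041
P = 0.3939041 * 0.17 ≈ 0.06696369

0.066964


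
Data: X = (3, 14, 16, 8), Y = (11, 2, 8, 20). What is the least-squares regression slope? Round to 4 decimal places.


b = sum((xi-xbar)(yi-ybar)) / sum((xi-xbar)^2)
n = 4, xbar = 41/4 = 10.25, ybar = 41/4 = 10.25
Sxy = sum((xi-xbar)(yi-ybar)) = -71.25
Sxx = sum((xi-xbar)^2) = 104.75
b = Sxy / Sxx = -285/419 ≈ -0.680191

-0.6802


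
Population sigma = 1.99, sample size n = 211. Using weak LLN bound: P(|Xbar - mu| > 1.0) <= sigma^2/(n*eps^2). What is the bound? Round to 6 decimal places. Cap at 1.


bound = min(1, sigma^2/(n*eps^2))
sigma^2 = 1.99^2 = 3.9601
n*eps^2 = 211 * 1.0^2 = 211 * 1 = 211
sigma^2/(n*eps^2) = 3.9601 / 211 ≈ 0.01876825

0.018768


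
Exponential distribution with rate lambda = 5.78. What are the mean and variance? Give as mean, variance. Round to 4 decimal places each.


mean = 1/lam, var = 1/lam^2
mean = 1 / 5.78 = 50/289 ≈ 0.173010
lam^2 = 5.78^2 = 33.4084
var = 1 / 33.4084 ≈ 0.029933

0.1730, 0.0299


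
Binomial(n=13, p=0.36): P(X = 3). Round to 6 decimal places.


P = C(n,k) * p^k * (1-p)^(n-k)
C(13,3) = 286
p^k = 0.36^3 = 0.046656
(1-p)^(n-k) = 0.64^10 ≈ 0.01152922
P = 286 * 0.046656 * 0.01152922 ≈ 0.153841

0.153841


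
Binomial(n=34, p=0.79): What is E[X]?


E[X] = n*p = 34 * 0.79 = 26.86

26.86


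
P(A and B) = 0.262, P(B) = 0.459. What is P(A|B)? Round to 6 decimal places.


P(A|B) = P(A and B) / P(B) = 0.262 / 0.459 = 262/459 ≈ 0.57080610

0.570806


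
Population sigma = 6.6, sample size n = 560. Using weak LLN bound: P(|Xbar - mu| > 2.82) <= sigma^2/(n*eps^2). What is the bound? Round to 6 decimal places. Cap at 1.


bound = min(1, sigma^2/(n*eps^2))
sigma^2 = 6.6^2 = 43.56
n*eps^2 = 560 * 2.82^2 = 560 * 7.9524 = 4453.344
sigma^2/(n*eps^2) = 43.56 / 4453.344 ≈ 0.00978141

0.009781


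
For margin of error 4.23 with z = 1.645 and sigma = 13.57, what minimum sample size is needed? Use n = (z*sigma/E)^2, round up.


z*sigma/E = 1.645 * 13.57 / 4.23 = 9499/1800 ≈ 5.277222
(z*sigma/E)^2 ≈ 27.849074
round up: n = 28

28


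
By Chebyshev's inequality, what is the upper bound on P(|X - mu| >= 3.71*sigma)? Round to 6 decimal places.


P <= 1/k^2
k^2 = 3.71^2 = 13.7641
1/k^2 = 1 / 13.7641 ≈ 0.07265277

0.072653


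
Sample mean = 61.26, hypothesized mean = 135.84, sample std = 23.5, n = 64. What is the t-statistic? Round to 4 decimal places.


t = (xbar - mu0) / (s/sqrt(n))
xbar - mu0 = 61.26 - 135.84 = -74.58
sqrt(64) = 8
s/sqrt(n) = 23.5 / 8 = 2.9375
t = -74.58 / 2.9375 = -29832/1175 ≈ -25.388936

-25.3889


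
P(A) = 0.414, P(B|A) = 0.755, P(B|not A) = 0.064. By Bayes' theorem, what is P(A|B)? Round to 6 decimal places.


P(A|B) = P(B|A)*P(A) / P(B), P(B) = P(B|A)*P(A) + P(B|not A)*P(not A)
P(B|A)*P(A) = 0.755 * 0.414 = 0.31257
P(B|not A)*P(not A) = 0.064 * 0.586 = 0.037504
P(B) = 0.31257 + 0.037504 = 0.350074
P(A|B) = 0.31257 / 0.350074 ≈ 0.89286836

0.892868


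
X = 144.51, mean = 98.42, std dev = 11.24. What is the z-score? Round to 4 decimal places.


z = (X - mu) / sigma
X - mu = 144.51 - 98.42 = 46.09
z = 46.09 / 11.24 = 4609/1124 ≈ 4.100534

4.1005


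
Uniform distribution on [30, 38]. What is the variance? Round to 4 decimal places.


Var = (b-a)^2 / 12
(b-a)^2 = (38 - 30)^2 = 64
Var = 64/12 ≈ 5.333333

5.3333


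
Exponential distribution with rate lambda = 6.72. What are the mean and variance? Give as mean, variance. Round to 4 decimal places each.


mean = 1/lam, var = 1/lam^2
mean = 1 / 6.72 = 25/168 ≈ 0.148810
lam^2 = 6.72^2 = 45.1584
var = 1 / 45.1584 ≈ 0.022144

0.1488, 0.0221


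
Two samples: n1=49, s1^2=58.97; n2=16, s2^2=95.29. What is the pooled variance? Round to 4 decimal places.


sp^2 = ((n1-1)*s1^2 + (n2-1)*s2^2)/(n1+n2-2)
(n1-1)*s1^2 = 48 * 58.97 = 2830.56
(n2-1)*s2^2 = 15 * 95.29 = 1429.35
numerator = 2830.56 + 1429.35 = 4259.91
n1+n2-2 = 63
sp^2 = 4259.91 / 63 = 141997/2100 ≈ 67.617619

67.6176


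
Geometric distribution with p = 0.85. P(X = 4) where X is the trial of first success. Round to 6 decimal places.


P = (1-p)^(k-1) * p
(1-p)^(k-1) = 0.15^3 = 0.003375
P = 0.003375 * 0.85 = 0.00286875

0.002869


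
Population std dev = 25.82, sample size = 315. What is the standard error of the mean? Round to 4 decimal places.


SE = sigma / sqrt(n)
sqrt(315) ≈ 17.748239
SE = 25.82 / 17.748239 ≈ 1.454792

1.4548


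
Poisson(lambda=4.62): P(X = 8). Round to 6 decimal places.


P = e^(-lam) * lam^k / k!
e^(-4.62) ≈ 0.009852796
lam^k = 4.62^8 ≈ 207556.244706
k! = 8! = 40320
P = 0.009852796 * 207556.244706 / 40320 ≈ 0.050719

0.050719


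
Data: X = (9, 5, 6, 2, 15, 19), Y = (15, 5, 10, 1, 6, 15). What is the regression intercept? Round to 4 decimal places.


a = ybar - b*xbar, where b = sum((xi-xbar)(yi-ybar)) / sum((xi-xbar)^2)
n = 6, xbar = 56/6 = 28/3 ≈ 9.333333, ybar = 52/6 = 26/3 ≈ 8.666667
Sxy = sum((xi-xbar)(yi-ybar)) = 335/3 ≈ 111.666667
Sxx = sum((xi-xbar)^2) = 628/3 ≈ 209.333333
b = Sxy / Sxx = 335/628 ≈ 0.533439
a = 8.666667 - 0.533439 * 9.333333 = 579/157 ≈ 3.687898

3.6879


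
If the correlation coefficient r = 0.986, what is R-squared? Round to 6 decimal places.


R^2 = r^2 = (0.986)^2 = 0.972196

0.972196


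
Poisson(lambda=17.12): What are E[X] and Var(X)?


E[X] = Var(X) = lambda = 17.12

17.12, 17.12


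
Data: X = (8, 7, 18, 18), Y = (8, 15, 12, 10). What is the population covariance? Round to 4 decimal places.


Cov = (1/n)*sum((xi-xbar)(yi-ybar))
n = 4, xbar = 51/4 = 12.75, ybar = 45/4 = 11.25
sum((xi-xbar)(yi-ybar)) = -8.75
Cov = -8.75 / 4 = -2.1875

-2.1875


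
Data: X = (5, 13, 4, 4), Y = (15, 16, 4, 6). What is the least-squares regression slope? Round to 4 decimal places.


b = sum((xi-xbar)(yi-ybar)) / sum((xi-xbar)^2)
n = 4, xbar = 26/4 = 6.5, ybar = 41/4 = 10.25
Sxy = sum((xi-xbar)(yi-ybar)) = 56.5
Sxx = sum((xi-xbar)^2) = 57
b = Sxy / Sxx = 113/114 ≈ 0.991228

0.9912


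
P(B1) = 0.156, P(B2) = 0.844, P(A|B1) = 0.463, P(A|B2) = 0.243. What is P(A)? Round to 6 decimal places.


P(A) = P(A|B1)*P(B1) + P(A|B2)*P(B2)
P(A|B1)*P(B1) = 0.463 * 0.156 = 0.072228
P(A|B2)*P(B2) = 0.243 * 0.844 = 0.205092
P(A) = 0.072228 + 0.205092 = 0.27732

0.277320


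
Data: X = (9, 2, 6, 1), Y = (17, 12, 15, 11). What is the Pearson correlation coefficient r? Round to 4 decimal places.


r = sum((xi-xbar)(yi-ybar)) / sqrt(sum((xi-xbar)^2) * sum((yi-ybar)^2))
n = 4, xbar = 18/4 = 4.5, ybar = 55/4 = 13.75
Sxy = sum((xi-xbar)(yi-ybar)) = 30.5
Sxx = sum((xi-xbar)^2) = 41
Syy = sum((yi-ybar)^2) = 22.75
sqrt(Sxx*Syy) ≈ 30.540956
r = Sxy / sqrt(Sxx*Syy) = 30.5 / 30.540956 ≈ 0.998659

0.9987


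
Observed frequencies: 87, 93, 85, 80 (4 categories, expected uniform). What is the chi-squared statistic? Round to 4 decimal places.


chi2 = sum((O-E)^2/E), E = total/4
total = 345, E = 345/4 = 86.25
(87 - 86.25)^2 / 86.25 = 0.5625 / 86.25 = 3/460 ≈ 0.006522
(93 - 86.25)^2 / 86.25 = 45.5625 / 86.25 = 243/460 ≈ 0.528261
(85 - 86.25)^2 / 86.25 = 1.5625 / 86.25 = 5/276 ≈ 0.018116
(80 - 86.25)^2 / 86.25 = 39.0625 / 86.25 = 125/276 ≈ 0.452899
chi2 = 347/345 ≈ 1.005797

1.0058


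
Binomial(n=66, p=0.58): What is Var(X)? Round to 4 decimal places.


Var = n*p*(1-p) = 66 * 0.58 * 0.42 = 16.0776

16.0776


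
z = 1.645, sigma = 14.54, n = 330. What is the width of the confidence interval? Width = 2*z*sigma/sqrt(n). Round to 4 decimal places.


width = 2*z*sigma/sqrt(n)
2*z*sigma = 2 * 1.645 * 14.54 = 47.8366
sqrt(330) ≈ 18.165902
width = 47.8366 / 18.165902 ≈ 2.633318

2.6333


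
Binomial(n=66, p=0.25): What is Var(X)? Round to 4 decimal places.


Var = n*p*(1-p) = 66 * 0.25 * 0.75 = 12.375

12.3750


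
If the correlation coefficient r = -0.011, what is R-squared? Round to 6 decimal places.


R^2 = r^2 = (-0.011)^2 = 0.000121

0.000121


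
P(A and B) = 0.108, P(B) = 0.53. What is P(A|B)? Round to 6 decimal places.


P(A|B) = P(A and B) / P(B) = 0.108 / 0.53 = 54/265 ≈ 0.20377358

0.203774


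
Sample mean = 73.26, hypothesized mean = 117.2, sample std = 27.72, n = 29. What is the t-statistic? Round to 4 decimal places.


t = (xbar - mu0) / (s/sqrt(n))
xbar - mu0 = 73.26 - 117.2 = -43.94
sqrt(29) ≈ 5.38516481
s/sqrt(n) = 27.72 / 5.38516481 ≈ 5.14747477
t = -43.94 / 5.14747477 ≈ -8.536224

-8.5362


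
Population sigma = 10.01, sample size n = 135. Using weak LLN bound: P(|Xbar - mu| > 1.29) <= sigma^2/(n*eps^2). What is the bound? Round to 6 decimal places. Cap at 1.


bound = min(1, sigma^2/(n*eps^2))
sigma^2 = 10.01^2 = 100.2001
n*eps^2 = 135 * 1.29^2 = 135 * 1.6641 = 224.6535
sigma^2/(n*eps^2) = 100.2001 / 224.6535 ≈ 0.44602065

0.446021


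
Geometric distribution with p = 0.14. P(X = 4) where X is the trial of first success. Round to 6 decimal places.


P = (1-p)^(k-1) * p
(1-p)^(k-1) = 0.86^3 = 0.636056
P = 0.636056 * 0.14 = 0.08904784

0.089048


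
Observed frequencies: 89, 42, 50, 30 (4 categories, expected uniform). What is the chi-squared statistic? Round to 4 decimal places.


chi2 = sum((O-E)^2/E), E = total/4
total = 211, E = 211/4 = 52.75
(89 - 52.75)^2 / 52.75 = 1314.0625 / 52.75 = 21025/844 ≈ 24.911137
(42 - 52.75)^2 / 52.75 = 115.5625 / 52.75 = 1849/844 ≈ 2.190758
(50 - 52.75)^2 / 52.75 = 7.5625 / 52.75 = 121/844 ≈ 0.143365
(30 - 52.75)^2 / 52.75 = 517.5625 / 52.75 = 8281/844 ≈ 9.811611
chi2 = 7819/211 ≈ 37.056872

37.0569


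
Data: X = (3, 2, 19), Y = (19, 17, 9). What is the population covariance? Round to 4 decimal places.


Cov = (1/n)*sum((xi-xbar)(yi-ybar))
n = 3, xbar = 24/3 = 8, ybar = 45/3 = 15
sum((xi-xbar)(yi-ybar)) = -98
Cov = -98 / 3 = -98/3 ≈ -32.666667

-32.6667


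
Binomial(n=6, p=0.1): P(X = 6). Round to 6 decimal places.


P = C(n,k) * p^k * (1-p)^(n-k)
C(6,6) = 1
p^k = 0.1^6 = 0.000001
(1-p)^(n-k) = 0.9^0 = 1
P = 1 * 0.000001 * 1 = 0.000001

0.000001


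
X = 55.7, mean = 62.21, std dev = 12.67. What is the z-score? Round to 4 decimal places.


z = (X - mu) / sigma
X - mu = 55.7 - 62.21 = -6.51
z = -6.51 / 12.67 = -93/181 ≈ -0.513812

-0.5138


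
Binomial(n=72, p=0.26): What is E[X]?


E[X] = n*p = 72 * 0.26 = 18.72

18.72


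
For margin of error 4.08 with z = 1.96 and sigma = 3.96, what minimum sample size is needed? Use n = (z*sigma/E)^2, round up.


z*sigma/E = 1.96 * 3.96 / 4.08 = 1617/850 ≈ 1.902353
(z*sigma/E)^2 ≈ 3.618947
round up: n = 4

4


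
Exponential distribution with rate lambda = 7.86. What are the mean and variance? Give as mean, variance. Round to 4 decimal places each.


mean = 1/lam, var = 1/lam^2
mean = 1 / 7.86 = 50/393 ≈ 0.127226
lam^2 = 7.86^2 = 61.7796
var = 1 / 61.7796 ≈ 0.016187

0.1272, 0.0162


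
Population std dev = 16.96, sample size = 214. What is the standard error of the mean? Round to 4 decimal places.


SE = sigma / sqrt(n)
sqrt(214) ≈ 14.628739
SE = 16.96 / 14.628739 ≈ 1.159362

1.1594


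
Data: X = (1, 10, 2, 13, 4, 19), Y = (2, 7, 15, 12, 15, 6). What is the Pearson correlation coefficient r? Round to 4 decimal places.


r = sum((xi-xbar)(yi-ybar)) / sqrt(sum((xi-xbar)^2) * sum((yi-ybar)^2))
n = 6, xbar = 49/6 ≈ 8.166667, ybar = 57/6 = 9.5
Sxy = sum((xi-xbar)(yi-ybar)) = -33.5
Sxx = sum((xi-xbar)^2) = 1505/6 ≈ 250.833333
Syy = sum((yi-ybar)^2) = 141.5
sqrt(Sxx*Syy) ≈ 188.395639
r = Sxy / sqrt(Sxx*Syy) = -33.5 / 188.395639 ≈ -0.177817

-0.1778


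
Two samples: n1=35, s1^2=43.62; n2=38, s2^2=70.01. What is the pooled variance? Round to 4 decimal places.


sp^2 = ((n1-1)*s1^2 + (n2-1)*s2^2)/(n1+n2-2)
(n1-1)*s1^2 = 34 * 43.62 = 1483.08
(n2-1)*s2^2 = 37 * 70.01 = 2590.37
numerator = 1483.08 + 2590.37 = 4073.45
n1+n2-2 = 71
sp^2 = 4073.45 / 71 = 81469/1420 ≈ 57.372535

57.3725


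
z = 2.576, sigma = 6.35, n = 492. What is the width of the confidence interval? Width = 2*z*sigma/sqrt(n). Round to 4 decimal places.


width = 2*z*sigma/sqrt(n)
2*z*sigma = 2 * 2.576 * 6.35 = 32.7152
sqrt(492) ≈ 22.181073
width = 32.7152 / 22.181073 ≈ 1.474915

1.4749


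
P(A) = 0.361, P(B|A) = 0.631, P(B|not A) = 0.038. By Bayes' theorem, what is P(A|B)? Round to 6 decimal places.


P(A|B) = P(B|A)*P(A) / P(B), P(B) = P(B|A)*P(A) + P(B|not A)*P(not A)
P(B|A)*P(A) = 0.631 * 0.361 = 0.227791
P(B|not A)*P(not A) = 0.038 * 0.639 = 0.024282
P(B) = 0.227791 + 0.024282 = 0.252073
P(A|B) = 0.227791 / 0.252073 ≈ 0.90367076

0.903671


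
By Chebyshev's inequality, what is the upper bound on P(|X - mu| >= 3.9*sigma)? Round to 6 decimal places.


P <= 1/k^2
k^2 = 3.9^2 = 15.21
1/k^2 = 1 / 15.21 = 100/1521 ≈ 0.06574622

0.065746


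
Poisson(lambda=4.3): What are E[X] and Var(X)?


E[X] = Var(X) = lambda = 4.3

4.3, 4.3


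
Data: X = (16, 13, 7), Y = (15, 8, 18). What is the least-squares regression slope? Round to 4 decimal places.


b = sum((xi-xbar)(yi-ybar)) / sum((xi-xbar)^2)
n = 3, xbar = 36/3 = 12, ybar = 41/3 ≈ 13.666667
Sxy = sum((xi-xbar)(yi-ybar)) = -22
Sxx = sum((xi-xbar)^2) = 42
b = Sxy / Sxx = -11/21 ≈ -0.523810

-0.5238


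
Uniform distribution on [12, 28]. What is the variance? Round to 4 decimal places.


Var = (b-a)^2 / 12
(b-a)^2 = (28 - 12)^2 = 256
Var = 256/12 ≈ 21.333333

21.3333


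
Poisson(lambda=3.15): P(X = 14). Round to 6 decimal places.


P = e^(-lam) * lam^k / k!
e^(-3.15) ≈ 0.04285213
lam^k = 3.15^14 ≈ 9469951.462239
k! = 14! = 87178291200
P = 0.04285213 * 9469951.462239 / 87178291200 ≈ 0.000005

0.000005


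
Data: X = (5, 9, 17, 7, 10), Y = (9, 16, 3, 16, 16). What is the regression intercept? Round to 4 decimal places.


a = ybar - b*xbar, where b = sum((xi-xbar)(yi-ybar)) / sum((xi-xbar)^2)
n = 5, xbar = 48/5 = 9.6, ybar = 60/5 = 12
Sxy = sum((xi-xbar)(yi-ybar)) = -64
Sxx = sum((xi-xbar)^2) = 83.2
b = Sxy / Sxx = -10/13 ≈ -0.769231
a = 12 - (-0.769231) * 9.6 = 252/13 ≈ 19.384615

19.3846


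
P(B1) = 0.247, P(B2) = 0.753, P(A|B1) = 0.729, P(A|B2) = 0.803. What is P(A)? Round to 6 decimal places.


P(A) = P(A|B1)*P(B1) + P(A|B2)*P(B2)
P(A|B1)*P(B1) = 0.729 * 0.247 = 0.180063
P(A|B2)*P(B2) = 0.803 * 0.753 = 0.604659
P(A) = 0.180063 + 0.604659 = 0.784722

0.784722


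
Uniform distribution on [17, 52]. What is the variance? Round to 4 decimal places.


Var = (b-a)^2 / 12
(b-a)^2 = (52 - 17)^2 = 1225
Var = 1225/12 ≈ 102.083333

102.0833


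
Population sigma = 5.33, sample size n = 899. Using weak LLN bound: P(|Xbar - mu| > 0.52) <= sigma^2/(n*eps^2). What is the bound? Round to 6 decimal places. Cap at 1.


bound = min(1, sigma^2/(n*eps^2))
sigma^2 = 5.33^2 = 28.4089
n*eps^2 = 899 * 0.52^2 = 899 * 0.2704 = 243.0896
sigma^2/(n*eps^2) = 28.4089 / 243.0896 ≈ 0.11686596

0.116866


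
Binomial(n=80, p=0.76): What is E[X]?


E[X] = n*p = 80 * 0.76 = 60.8

60.8


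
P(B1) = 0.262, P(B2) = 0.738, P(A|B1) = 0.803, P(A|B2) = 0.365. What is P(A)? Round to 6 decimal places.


P(A) = P(A|B1)*P(B1) + P(A|B2)*P(B2)
P(A|B1)*P(B1) = 0.803 * 0.262 = 0.210386
P(A|B2)*P(B2) = 0.365 * 0.738 = 0.26937
P(A) = 0.210386 + 0.26937 = 0.479756

0.479756


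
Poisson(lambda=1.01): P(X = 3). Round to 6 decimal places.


P = e^(-lam) * lam^k / k!
e^(-1.01) ≈ 0.3642190
lam^k = 1.01^3 = 1.030301
k! = 3! = 6
P = 0.3642190 * 1.030301 / 6 ≈ 0.062543

0.062543


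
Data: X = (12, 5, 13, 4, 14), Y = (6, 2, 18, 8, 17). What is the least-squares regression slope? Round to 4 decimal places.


b = sum((xi-xbar)(yi-ybar)) / sum((xi-xbar)^2)
n = 5, xbar = 48/5 = 9.6, ybar = 51/5 = 10.2
Sxy = sum((xi-xbar)(yi-ybar)) = 96.4
Sxx = sum((xi-xbar)^2) = 89.2
b = Sxy / Sxx = 241/223 ≈ 1.080717

1.0807


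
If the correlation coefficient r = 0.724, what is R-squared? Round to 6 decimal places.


R^2 = r^2 = (0.724)^2 = 0.524176

0.524176


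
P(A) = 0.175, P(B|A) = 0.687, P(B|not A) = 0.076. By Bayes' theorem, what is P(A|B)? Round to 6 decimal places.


P(A|B) = P(B|A)*P(A) / P(B), P(B) = P(B|A)*P(A) + P(B|not A)*P(not A)
P(B|A)*P(A) = 0.687 * 0.175 = 0.120225
P(B|not A)*P(not A) = 0.076 * 0.825 = 0.0627
P(B) = 0.120225 + 0.0627 = 0.182925
P(A|B) = 0.120225 / 0.182925 = 1603/2439 ≈ 0.65723657

0.657237


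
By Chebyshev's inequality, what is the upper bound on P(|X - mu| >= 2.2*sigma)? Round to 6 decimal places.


P <= 1/k^2
k^2 = 2.2^2 = 4.84
1/k^2 = 1 / 4.84 = 25/121 ≈ 0.20661157

0.206612


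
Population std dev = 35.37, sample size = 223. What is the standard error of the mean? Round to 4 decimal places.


SE = sigma / sqrt(n)
sqrt(223) ≈ 14.933185
SE = 35.37 / 14.933185 ≈ 2.368550

2.3686


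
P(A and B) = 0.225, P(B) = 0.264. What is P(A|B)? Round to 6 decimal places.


P(A|B) = P(A and B) / P(B) = 0.225 / 0.264 = 75/88 ≈ 0.85227273

0.852273


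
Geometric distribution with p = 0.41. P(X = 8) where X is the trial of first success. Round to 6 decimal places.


P = (1-p)^(k-1) * p
(1-p)^(k-1) = 0.59^7 ≈ 0.02488651
P = 0.02488651 * 0.41 ≈ 0.01020347

0.010203
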